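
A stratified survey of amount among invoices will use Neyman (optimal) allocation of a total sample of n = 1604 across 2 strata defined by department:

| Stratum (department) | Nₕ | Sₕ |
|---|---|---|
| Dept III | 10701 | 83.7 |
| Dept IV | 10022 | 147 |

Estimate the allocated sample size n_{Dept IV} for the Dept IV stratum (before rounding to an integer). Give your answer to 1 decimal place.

997.5

Neyman allocation: nₕ = n·NₕSₕ / Σⱼ NⱼSⱼ.
Σ NⱼSⱼ = 10701·83.7 + 10022·147 = 2.3689077 × 10^6.
n_{Dept IV} = 1604·10022·147 / (2.3689077 × 10^6) = 997.5.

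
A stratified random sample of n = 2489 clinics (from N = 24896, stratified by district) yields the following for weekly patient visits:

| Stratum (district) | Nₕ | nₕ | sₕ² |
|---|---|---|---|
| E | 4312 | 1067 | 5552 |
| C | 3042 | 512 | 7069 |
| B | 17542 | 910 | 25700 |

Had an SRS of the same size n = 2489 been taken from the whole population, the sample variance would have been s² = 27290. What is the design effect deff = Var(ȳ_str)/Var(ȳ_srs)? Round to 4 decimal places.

Var(ȳ_str) = Σ Wₕ²(1−fₕ)sₕ²/nₕ with Wₕ = Nₕ/24896:
  E: (4312/24896)²·(1−1067/4312)·5552/1067 = 0.11746794
  C: (3042/24896)²·(1−512/3042)·7069/512 = 0.1714386
  B: (17542/24896)²·(1−910/17542)·25700/910 = 13.294015
  → Var(ȳ_str) = 13.582922.
Var(ȳ_srs) = (1 − 2489/24896)·27290/2489 = 9.8680826.
deff = 13.582922 / 9.8680826 = 1.3764.

1.3764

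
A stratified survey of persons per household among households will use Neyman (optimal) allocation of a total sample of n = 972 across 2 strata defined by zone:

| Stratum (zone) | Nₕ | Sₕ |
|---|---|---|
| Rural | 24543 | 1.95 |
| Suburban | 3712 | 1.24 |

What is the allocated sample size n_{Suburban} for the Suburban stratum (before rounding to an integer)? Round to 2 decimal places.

85.28

Neyman allocation: nₕ = n·NₕSₕ / Σⱼ NⱼSⱼ.
Σ NⱼSⱼ = 24543·1.95 + 3712·1.24 = 52461.73.
n_{Suburban} = 972·3712·1.24 / 52461.73 = 85.28.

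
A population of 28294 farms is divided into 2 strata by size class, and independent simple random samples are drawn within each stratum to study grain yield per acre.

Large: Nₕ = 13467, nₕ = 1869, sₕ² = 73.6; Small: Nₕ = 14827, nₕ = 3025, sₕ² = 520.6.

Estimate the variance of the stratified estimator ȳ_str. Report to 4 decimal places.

Var(ȳ_str) = Σₕ Wₕ²(1 − fₕ)sₕ²/nₕ with Wₕ = Nₕ/N, N = 28294.
Large: Wₕ = 0.47596664; term = 0.47596664²·(1 − 0.13878369)·73.6/1869 = 0.0076830521.
Small: Wₕ = 0.52403336; term = 0.52403336²·(1 − 0.20401969)·520.6/3025 = 0.037618284.
Sum = 0.045301336.

0.0453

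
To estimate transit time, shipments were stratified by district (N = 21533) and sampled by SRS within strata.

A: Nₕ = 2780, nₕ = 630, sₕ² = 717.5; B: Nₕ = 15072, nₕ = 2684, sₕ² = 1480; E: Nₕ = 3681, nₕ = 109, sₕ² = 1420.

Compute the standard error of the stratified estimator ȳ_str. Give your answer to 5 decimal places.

0.77856

Var(ȳ_str) = Σₕ Wₕ²(1 − fₕ)sₕ²/nₕ with Wₕ = Nₕ/N, N = 21533.
A: Wₕ = 0.12910417; term = 0.12910417²·(1 − 0.22661871)·717.5/630 = 0.014680996.
B: Wₕ = 0.69994892; term = 0.69994892²·(1 − 0.17807856)·1480/2684 = 0.22204562.
E: Wₕ = 0.17094692; term = 0.17094692²·(1 − 0.02961152)·1420/109 = 0.36942819.
Sum = 0.60615481.
SE = √(0.60615481) = 0.77856.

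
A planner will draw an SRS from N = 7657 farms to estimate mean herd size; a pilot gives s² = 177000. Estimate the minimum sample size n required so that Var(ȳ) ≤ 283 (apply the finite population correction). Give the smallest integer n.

Without fpc, n₀ = s²/D = 177000/283 = 625.4417.
With fpc, (1 − n/N)·s²/n ≤ D requires n ≥ n₀/(1 + n₀/N) = 625.4417/(1 + 625.4417/7657) = 578.2120.
Rounding up, n = 579.

579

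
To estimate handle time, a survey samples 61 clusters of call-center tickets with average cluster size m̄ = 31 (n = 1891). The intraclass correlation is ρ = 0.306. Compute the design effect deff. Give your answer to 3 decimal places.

10.180

deff = 1 + (31 − 1)·0.306 = 1 + 9.18 = 10.18.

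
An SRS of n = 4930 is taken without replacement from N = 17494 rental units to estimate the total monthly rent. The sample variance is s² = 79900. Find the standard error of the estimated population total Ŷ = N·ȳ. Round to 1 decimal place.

Var(Ŷ) = N²·Var(ȳ) = N²·(1 − n/N)·s²/n.
f = 4930/17494 = 0.28181091; Var(ȳ) = 0.71818909·79900/4930 = 11.639616.
Var(Ŷ) = 17494² · 11.639616 = 3.5621885 × 10^9.
SE(Ŷ) = √(3.5621885 × 10^9) = 59684.1.

59684.1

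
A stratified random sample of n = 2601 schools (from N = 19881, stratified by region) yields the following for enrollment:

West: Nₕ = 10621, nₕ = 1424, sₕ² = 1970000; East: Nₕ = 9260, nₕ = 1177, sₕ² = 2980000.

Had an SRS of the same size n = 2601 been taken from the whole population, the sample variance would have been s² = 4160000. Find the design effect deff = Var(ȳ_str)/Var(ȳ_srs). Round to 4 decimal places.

0.5908

Var(ȳ_str) = Σ Wₕ²(1−fₕ)sₕ²/nₕ with Wₕ = Nₕ/19881:
  West: (10621/19881)²·(1−1424/10621)·1970000/1424 = 341.89392
  East: (9260/19881)²·(1−1177/9260)·2980000/1177 = 479.45397
  → Var(ȳ_str) = 821.34789.
Var(ȳ_srs) = (1 − 2601/19881)·4160000/2601 = 1390.1398.
deff = 821.34789 / 1390.1398 = 0.5908.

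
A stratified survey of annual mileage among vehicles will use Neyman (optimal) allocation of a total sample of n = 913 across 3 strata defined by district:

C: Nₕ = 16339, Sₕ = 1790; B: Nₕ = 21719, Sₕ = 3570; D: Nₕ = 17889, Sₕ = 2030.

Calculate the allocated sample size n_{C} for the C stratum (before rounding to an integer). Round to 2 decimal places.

186.60

Neyman allocation: nₕ = n·NₕSₕ / Σⱼ NⱼSⱼ.
Σ NⱼSⱼ = 16339·1790 + 21719·3570 + 17889·2030 = 1.4309831 × 10^8.
n_{C} = 913·16339·1790 / (1.4309831 × 10^8) = 186.60.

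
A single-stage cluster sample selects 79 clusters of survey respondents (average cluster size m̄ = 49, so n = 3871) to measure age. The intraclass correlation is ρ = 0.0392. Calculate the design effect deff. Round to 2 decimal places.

2.88

deff = 1 + (49 − 1)·0.0392 = 1 + 1.8816 = 2.8816.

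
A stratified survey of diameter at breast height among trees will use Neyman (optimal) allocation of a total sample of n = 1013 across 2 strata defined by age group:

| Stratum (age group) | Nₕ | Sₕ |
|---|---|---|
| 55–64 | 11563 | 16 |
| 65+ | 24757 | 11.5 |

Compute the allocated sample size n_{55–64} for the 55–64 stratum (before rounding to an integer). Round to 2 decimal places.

398.99

Neyman allocation: nₕ = n·NₕSₕ / Σⱼ NⱼSⱼ.
Σ NⱼSⱼ = 11563·16 + 24757·11.5 = 469713.5.
n_{55–64} = 1013·11563·16 / 469713.5 = 398.99.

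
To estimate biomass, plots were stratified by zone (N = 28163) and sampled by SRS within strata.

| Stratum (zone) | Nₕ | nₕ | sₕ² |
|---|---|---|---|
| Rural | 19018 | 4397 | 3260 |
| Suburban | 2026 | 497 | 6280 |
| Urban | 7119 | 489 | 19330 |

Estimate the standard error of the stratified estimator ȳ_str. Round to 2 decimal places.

1.63

Var(ȳ_str) = Σₕ Wₕ²(1 − fₕ)sₕ²/nₕ with Wₕ = Nₕ/N, N = 28163.
Rural: Wₕ = 0.67528317; term = 0.67528317²·(1 − 0.23120202)·3260/4397 = 0.25992331.
Suburban: Wₕ = 0.07193836; term = 0.07193836²·(1 − 0.24531096)·6280/497 = 0.04935059.
Urban: Wₕ = 0.25277847; term = 0.25277847²·(1 − 0.06868942)·19330/489 = 2.352327.
Sum = 2.6616009.
SE = √(2.6616009) = 1.63.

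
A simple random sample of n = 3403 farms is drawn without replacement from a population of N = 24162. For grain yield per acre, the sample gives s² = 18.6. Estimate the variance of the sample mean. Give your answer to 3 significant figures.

0.00470

Under SRS without replacement, Var(ȳ) = (1 − f)·s²/n with f = n/N = 3403/24162 = 0.14084099.
Var(ȳ) = (1 − 0.14084099)·18.6/3403 = 0.85915901·0.0054657655 = 0.0046959617.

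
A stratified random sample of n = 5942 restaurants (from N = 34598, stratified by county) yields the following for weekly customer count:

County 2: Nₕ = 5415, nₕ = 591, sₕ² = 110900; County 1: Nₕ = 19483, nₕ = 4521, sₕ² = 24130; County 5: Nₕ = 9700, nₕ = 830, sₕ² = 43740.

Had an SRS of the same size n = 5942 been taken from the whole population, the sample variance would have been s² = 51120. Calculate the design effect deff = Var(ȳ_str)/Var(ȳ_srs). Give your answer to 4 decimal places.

1.2887

Var(ȳ_str) = Σ Wₕ²(1−fₕ)sₕ²/nₕ with Wₕ = Nₕ/34598:
  County 2: (5415/34598)²·(1−591/5415)·110900/591 = 4.0949428
  County 1: (19483/34598)²·(1−4521/19483)·24130/4521 = 1.2997694
  County 5: (9700/34598)²·(1−830/9700)·43740/830 = 3.7878612
  → Var(ȳ_str) = 9.1825734.
Var(ȳ_srs) = (1 − 5942/34598)·51120/5942 = 7.1256219.
deff = 9.1825734 / 7.1256219 = 1.2887.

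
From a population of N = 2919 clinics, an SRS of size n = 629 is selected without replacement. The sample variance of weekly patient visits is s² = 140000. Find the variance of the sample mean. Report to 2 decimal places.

Under SRS without replacement, Var(ȳ) = (1 − f)·s²/n with f = n/N = 629/2919 = 0.21548476.
Var(ȳ) = (1 − 0.21548476)·140000/629 = 0.78451524·222.57552 = 174.61389.

174.61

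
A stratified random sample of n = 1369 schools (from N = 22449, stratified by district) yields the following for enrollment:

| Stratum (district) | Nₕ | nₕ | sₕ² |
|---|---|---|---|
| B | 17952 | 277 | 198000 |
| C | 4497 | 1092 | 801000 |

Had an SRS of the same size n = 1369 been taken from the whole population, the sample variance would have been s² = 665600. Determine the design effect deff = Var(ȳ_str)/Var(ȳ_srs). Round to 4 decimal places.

Var(ȳ_str) = Σ Wₕ²(1−fₕ)sₕ²/nₕ with Wₕ = Nₕ/22449:
  B: (17952/22449)²·(1−277/17952)·198000/277 = 450.05302
  C: (4497/22449)²·(1−1092/4497)·801000/1092 = 22.287219
  → Var(ȳ_str) = 472.34024.
Var(ȳ_srs) = (1 − 1369/22449)·665600/1369 = 456.54487.
deff = 472.34024 / 456.54487 = 1.0346.

1.0346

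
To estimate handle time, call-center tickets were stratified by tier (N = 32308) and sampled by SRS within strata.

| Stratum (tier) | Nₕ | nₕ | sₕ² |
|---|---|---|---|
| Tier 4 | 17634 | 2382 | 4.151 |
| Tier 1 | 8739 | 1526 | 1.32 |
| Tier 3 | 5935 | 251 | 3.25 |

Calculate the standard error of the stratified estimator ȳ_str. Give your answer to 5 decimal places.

0.03033

Var(ȳ_str) = Σₕ Wₕ²(1 − fₕ)sₕ²/nₕ with Wₕ = Nₕ/N, N = 32308.
Tier 4: Wₕ = 0.54580909; term = 0.54580909²·(1 − 0.13507996)·4.151/2382 = 4.4902287 × 10^-4.
Tier 1: Wₕ = 0.27049028; term = 0.27049028²·(1 − 0.17461952)·1.32/1526 = 5.2236843 × 10^-5.
Tier 3: Wₕ = 0.18370063; term = 0.18370063²·(1 − 0.04229149)·3.25/251 = 4.1846996 × 10^-4.
Sum = 9.1972967 × 10^-4.
SE = √(9.1972967 × 10^-4) = 0.03033.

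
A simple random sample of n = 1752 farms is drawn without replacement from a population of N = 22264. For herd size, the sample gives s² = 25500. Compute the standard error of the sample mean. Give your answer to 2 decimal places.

3.66

Under SRS without replacement, Var(ȳ) = (1 − f)·s²/n with f = n/N = 1752/22264 = 0.07869206.
Var(ȳ) = (1 − 0.07869206)·25500/1752 = 0.92130794·14.554795 = 13.409448.
SE(ȳ) = √(13.409448) = 3.66.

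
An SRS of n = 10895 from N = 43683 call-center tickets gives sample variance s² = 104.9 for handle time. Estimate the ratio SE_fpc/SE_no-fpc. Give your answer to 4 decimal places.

0.8664

f = n/N = 10895/43683 = 0.24941053.
SE_no-fpc = √(s²/n) = 0.098123748; SE_fpc = √((1−f)s²/n) = 0.085011046.
Ratio = √(1−f) = 0.86636567.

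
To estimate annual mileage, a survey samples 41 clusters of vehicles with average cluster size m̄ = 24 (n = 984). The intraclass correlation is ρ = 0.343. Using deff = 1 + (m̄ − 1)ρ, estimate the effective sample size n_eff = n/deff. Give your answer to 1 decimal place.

110.7

deff = 1 + (24 − 1)·0.343 = 1 + 7.889 = 8.889.
n_eff = 984 / 8.889 = 110.7.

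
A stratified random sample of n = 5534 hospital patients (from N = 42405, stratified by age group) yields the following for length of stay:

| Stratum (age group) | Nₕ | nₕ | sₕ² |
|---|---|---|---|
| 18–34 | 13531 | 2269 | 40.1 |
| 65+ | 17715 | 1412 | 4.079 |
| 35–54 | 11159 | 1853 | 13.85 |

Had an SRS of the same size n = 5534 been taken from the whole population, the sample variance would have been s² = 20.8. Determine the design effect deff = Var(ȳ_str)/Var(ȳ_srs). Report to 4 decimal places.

Var(ȳ_str) = Σ Wₕ²(1−fₕ)sₕ²/nₕ with Wₕ = Nₕ/42405:
  18–34: (13531/42405)²·(1−2269/13531)·40.1/2269 = 0.0014976873
  65+: (17715/42405)²·(1−1412/17715)·4.079/1412 = 4.6397391 × 10^-4
  35–54: (11159/42405)²·(1−1853/11159)·13.85/1853 = 4.3164682 × 10^-4
  → Var(ȳ_str) = 0.002393308.
Var(ȳ_srs) = (1 − 5534/42405)·20.8/5534 = 0.0032680751.
deff = 0.002393308 / 0.0032680751 = 0.7323.

0.7323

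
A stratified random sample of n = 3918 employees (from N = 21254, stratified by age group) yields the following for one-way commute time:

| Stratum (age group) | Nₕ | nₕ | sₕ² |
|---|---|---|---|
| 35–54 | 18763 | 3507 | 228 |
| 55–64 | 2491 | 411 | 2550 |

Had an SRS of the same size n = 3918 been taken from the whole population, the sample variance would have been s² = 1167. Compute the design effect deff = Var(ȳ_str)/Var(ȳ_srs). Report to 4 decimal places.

Var(ȳ_str) = Σ Wₕ²(1−fₕ)sₕ²/nₕ with Wₕ = Nₕ/21254:
  35–54: (18763/21254)²·(1−3507/18763)·228/3507 = 0.041196535
  55–64: (2491/21254)²·(1−411/2491)·2550/411 = 0.071162971
  → Var(ȳ_str) = 0.11235951.
Var(ȳ_srs) = (1 − 3918/21254)·1167/3918 = 0.24294874.
deff = 0.11235951 / 0.24294874 = 0.4625.

0.4625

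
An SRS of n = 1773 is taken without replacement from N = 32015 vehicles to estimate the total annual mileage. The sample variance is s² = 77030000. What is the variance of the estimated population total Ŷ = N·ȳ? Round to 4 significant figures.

4.206 × 10^13

Var(Ŷ) = N²·Var(ȳ) = N²·(1 − n/N)·s²/n.
f = 1773/32015 = 0.05538029; Var(ȳ) = 0.94461971·77030000/1773 = 41040.077.
Var(Ŷ) = 32015² · 41040.077 = 4.2064447 × 10^13.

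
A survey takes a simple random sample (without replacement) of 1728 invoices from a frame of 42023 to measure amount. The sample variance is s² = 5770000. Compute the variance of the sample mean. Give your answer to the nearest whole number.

Under SRS without replacement, Var(ȳ) = (1 − f)·s²/n with f = n/N = 1728/42023 = 0.04112034.
Var(ȳ) = (1 − 0.04112034)·5770000/1728 = 0.95887966·3339.1204 = 3201.8146.

3202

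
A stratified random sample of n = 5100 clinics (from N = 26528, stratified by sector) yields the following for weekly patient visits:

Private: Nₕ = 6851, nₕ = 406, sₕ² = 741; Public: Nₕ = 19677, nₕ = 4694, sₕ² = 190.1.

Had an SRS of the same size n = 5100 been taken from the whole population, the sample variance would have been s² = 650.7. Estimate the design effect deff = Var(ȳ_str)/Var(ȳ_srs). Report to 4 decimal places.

1.2758

Var(ȳ_str) = Σ Wₕ²(1−fₕ)sₕ²/nₕ with Wₕ = Nₕ/26528:
  Private: (6851/26528)²·(1−406/6851)·741/406 = 0.11451439
  Public: (19677/26528)²·(1−4694/19677)·190.1/4694 = 0.016966321
  → Var(ȳ_str) = 0.13148071.
Var(ȳ_srs) = (1 − 5100/26528)·650.7/5100 = 0.10305944.
deff = 0.13148071 / 0.10305944 = 1.2758.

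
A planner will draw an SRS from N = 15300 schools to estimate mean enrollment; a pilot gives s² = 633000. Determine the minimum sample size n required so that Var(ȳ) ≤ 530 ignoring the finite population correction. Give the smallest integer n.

1195

Without fpc, n₀ = s²/D = 633000/530 = 1194.3396.
Rounding up, n = 1195.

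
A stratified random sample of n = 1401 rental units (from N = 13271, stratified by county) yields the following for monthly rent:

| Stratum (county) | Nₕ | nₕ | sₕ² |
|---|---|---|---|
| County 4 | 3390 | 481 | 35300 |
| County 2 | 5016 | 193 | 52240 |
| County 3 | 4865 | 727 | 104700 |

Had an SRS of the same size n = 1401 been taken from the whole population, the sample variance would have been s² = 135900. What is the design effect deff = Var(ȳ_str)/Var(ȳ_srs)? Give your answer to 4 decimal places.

Var(ȳ_str) = Σ Wₕ²(1−fₕ)sₕ²/nₕ with Wₕ = Nₕ/13271:
  County 4: (3390/13271)²·(1−481/3390)·35300/481 = 4.1092801
  County 2: (5016/13271)²·(1−193/5016)·52240/193 = 37.180339
  County 3: (4865/13271)²·(1−727/4865)·104700/727 = 16.461837
  → Var(ȳ_str) = 57.751456.
Var(ȳ_srs) = (1 − 1401/13271)·135900/1401 = 86.761768.
deff = 57.751456 / 86.761768 = 0.6656.

0.6656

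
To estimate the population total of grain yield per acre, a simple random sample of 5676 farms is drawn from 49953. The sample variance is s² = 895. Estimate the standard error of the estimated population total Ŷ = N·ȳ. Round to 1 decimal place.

18675.0

Var(Ŷ) = N²·Var(ȳ) = N²·(1 − n/N)·s²/n.
f = 5676/49953 = 0.11362681; Var(ȳ) = 0.88637319·895/5676 = 0.13976462.
Var(Ŷ) = 49953² · 0.13976462 = 3.4875497 × 10^8.
SE(Ŷ) = √(3.4875497 × 10^8) = 18675.0.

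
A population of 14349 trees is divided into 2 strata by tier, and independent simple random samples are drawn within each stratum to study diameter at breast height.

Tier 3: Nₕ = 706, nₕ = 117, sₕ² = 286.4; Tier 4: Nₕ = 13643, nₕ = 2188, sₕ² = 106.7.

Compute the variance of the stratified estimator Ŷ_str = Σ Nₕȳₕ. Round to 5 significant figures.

Var(Ŷ_str) = Σₕ Nₕ²(1 − fₕ)sₕ²/nₕ.
Tier 3: 706²·(1 − 117/706)·286.4/117 = 1.0179048 × 10^6.
Tier 4: 13643²·(1 − 2188/13643)·106.7/2188 = 7.6211775 × 10^6.
Sum = 8.6390823 × 10^6.

8.6391 × 10^6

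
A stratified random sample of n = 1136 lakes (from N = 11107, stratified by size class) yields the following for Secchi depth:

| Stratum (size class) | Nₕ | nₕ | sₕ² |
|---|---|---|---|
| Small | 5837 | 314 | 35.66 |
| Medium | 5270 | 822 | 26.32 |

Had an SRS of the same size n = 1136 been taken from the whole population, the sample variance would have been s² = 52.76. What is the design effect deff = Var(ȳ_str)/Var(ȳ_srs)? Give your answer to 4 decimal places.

0.8577

Var(ȳ_str) = Σ Wₕ²(1−fₕ)sₕ²/nₕ with Wₕ = Nₕ/11107:
  Small: (5837/11107)²·(1−314/5837)·35.66/314 = 0.029677197
  Medium: (5270/11107)²·(1−822/5270)·26.32/822 = 0.006084094
  → Var(ȳ_str) = 0.035761291.
Var(ȳ_srs) = (1 − 1136/11107)·52.76/1136 = 0.041693504.
deff = 0.035761291 / 0.041693504 = 0.8577.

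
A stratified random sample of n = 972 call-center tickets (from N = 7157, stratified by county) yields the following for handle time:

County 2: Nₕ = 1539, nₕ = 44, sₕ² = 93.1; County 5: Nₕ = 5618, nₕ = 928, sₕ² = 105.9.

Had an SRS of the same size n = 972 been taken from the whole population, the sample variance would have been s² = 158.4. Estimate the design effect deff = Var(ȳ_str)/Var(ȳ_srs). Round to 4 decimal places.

1.0917

Var(ȳ_str) = Σ Wₕ²(1−fₕ)sₕ²/nₕ with Wₕ = Nₕ/7157:
  County 2: (1539/7157)²·(1−44/1539)·93.1/44 = 0.095041828
  County 5: (5618/7157)²·(1−928/5618)·105.9/928 = 0.058700328
  → Var(ȳ_str) = 0.15374216.
Var(ȳ_srs) = (1 − 972/7157)·158.4/972 = 0.14083078.
deff = 0.15374216 / 0.14083078 = 1.0917.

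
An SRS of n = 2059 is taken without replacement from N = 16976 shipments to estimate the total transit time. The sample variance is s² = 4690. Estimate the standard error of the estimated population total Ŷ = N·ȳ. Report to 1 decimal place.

24016.9

Var(Ŷ) = N²·Var(ȳ) = N²·(1 − n/N)·s²/n.
f = 2059/16976 = 0.12128888; Var(ȳ) = 0.87871112·4690/2059 = 2.0015324.
Var(Ŷ) = 16976² · 2.0015324 = 5.7681077 × 10^8.
SE(Ŷ) = √(5.7681077 × 10^8) = 24016.9.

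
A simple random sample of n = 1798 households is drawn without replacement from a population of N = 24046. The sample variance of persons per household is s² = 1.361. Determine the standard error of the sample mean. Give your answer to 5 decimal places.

0.02646

Under SRS without replacement, Var(ȳ) = (1 − f)·s²/n with f = n/N = 1798/24046 = 0.07477335.
Var(ȳ) = (1 − 0.07477335)·1.361/1798 = 0.92522665·7.5695217 × 10^-4 = 7.0035232 × 10^-4.
SE(ȳ) = √(7.0035232 × 10^-4) = 0.02646.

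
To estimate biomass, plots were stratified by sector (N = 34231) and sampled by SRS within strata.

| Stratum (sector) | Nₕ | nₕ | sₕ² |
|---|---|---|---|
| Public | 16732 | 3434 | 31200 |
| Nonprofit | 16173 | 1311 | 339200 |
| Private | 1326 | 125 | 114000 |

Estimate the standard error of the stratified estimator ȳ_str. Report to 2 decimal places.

Var(ȳ_str) = Σₕ Wₕ²(1 − fₕ)sₕ²/nₕ with Wₕ = Nₕ/N, N = 34231.
Public: Wₕ = 0.48879670; term = 0.48879670²·(1 − 0.20523548)·31200/3434 = 1.7252392.
Nonprofit: Wₕ = 0.47246648; term = 0.47246648²·(1 − 0.08106103)·339200/1311 = 53.074.
Private: Wₕ = 0.03873682; term = 0.03873682²·(1 − 0.09426848)·114000/125 = 1.2394876.
Sum = 56.038727.
SE = √(56.038727) = 7.49.

7.49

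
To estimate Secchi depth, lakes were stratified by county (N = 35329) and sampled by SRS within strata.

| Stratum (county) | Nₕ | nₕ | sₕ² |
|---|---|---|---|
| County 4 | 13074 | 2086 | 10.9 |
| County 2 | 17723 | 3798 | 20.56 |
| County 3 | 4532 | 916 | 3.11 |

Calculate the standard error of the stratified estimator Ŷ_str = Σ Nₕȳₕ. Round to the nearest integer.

Var(Ŷ_str) = Σₕ Nₕ²(1 − fₕ)sₕ²/nₕ.
County 4: 13074²·(1 − 2086/13074)·10.9/2086 = 750653.17.
County 2: 17723²·(1 − 3798/17723)·20.56/3798 = 1.335982 × 10^6.
County 3: 4532²·(1 − 916/4532)·3.11/916 = 55639.503.
Sum = 2.1422747 × 10^6.
SE = √(2.1422747 × 10^6) = 1464.

1464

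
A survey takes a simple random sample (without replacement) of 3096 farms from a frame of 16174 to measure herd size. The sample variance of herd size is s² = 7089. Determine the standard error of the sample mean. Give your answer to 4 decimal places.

Under SRS without replacement, Var(ȳ) = (1 − f)·s²/n with f = n/N = 3096/16174 = 0.19141833.
Var(ȳ) = (1 − 0.19141833)·7089/3096 = 0.80858167·2.2897287 = 1.8514327.
SE(ȳ) = √(1.8514327) = 1.3607.

1.3607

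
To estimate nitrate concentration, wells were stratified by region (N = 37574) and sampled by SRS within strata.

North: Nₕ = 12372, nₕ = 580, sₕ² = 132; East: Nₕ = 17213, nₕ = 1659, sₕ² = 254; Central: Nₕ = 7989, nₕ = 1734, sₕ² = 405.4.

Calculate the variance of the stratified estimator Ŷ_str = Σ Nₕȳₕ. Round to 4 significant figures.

8.588 × 10^7

Var(Ŷ_str) = Σₕ Nₕ²(1 − fₕ)sₕ²/nₕ.
North: 12372²·(1 − 580/12372)·132/580 = 3.3202694 × 10^7.
East: 17213²·(1 − 1659/17213)·254/1659 = 4.0990762 × 10^7.
Central: 7989²·(1 − 1734/7989)·405.4/1734 = 1.1683 × 10^7.
Sum = 8.5876456 × 10^7.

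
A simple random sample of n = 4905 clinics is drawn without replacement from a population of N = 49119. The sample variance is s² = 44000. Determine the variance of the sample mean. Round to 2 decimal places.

8.07

Under SRS without replacement, Var(ȳ) = (1 − f)·s²/n with f = n/N = 4905/49119 = 0.09985952.
Var(ȳ) = (1 − 0.09985952)·44000/4905 = 0.90014048·8.9704383 = 8.0746546.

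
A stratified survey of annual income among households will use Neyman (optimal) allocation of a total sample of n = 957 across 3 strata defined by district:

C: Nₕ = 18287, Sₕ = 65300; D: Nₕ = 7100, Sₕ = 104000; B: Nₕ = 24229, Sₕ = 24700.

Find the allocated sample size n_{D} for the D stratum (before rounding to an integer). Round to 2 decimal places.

Neyman allocation: nₕ = n·NₕSₕ / Σⱼ NⱼSⱼ.
Σ NⱼSⱼ = 18287·65300 + 7100·104000 + 24229·24700 = 2.5309974 × 10^9.
n_{D} = 957·7100·104000 / (2.5309974 × 10^9) = 279.20.

279.20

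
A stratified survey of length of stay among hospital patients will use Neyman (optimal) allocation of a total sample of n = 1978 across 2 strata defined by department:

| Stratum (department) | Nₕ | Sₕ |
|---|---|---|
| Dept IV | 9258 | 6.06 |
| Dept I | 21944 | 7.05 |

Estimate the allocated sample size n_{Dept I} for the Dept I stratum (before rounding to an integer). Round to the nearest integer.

Neyman allocation: nₕ = n·NₕSₕ / Σⱼ NⱼSⱼ.
Σ NⱼSⱼ = 9258·6.06 + 21944·7.05 = 210808.68.
n_{Dept I} = 1978·21944·7.05 / 210808.68 = 1452.

1452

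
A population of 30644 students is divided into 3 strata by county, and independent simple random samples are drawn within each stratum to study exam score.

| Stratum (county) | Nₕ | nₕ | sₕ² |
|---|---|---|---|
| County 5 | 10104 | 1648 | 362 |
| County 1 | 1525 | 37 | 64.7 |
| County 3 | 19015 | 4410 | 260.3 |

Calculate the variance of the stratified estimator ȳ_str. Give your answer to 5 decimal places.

0.04167

Var(ȳ_str) = Σₕ Wₕ²(1 − fₕ)sₕ²/nₕ with Wₕ = Nₕ/N, N = 30644.
County 5: Wₕ = 0.32972197; term = 0.32972197²·(1 − 0.16310372)·362/1648 = 0.019985673.
County 1: Wₕ = 0.04976504; term = 0.04976504²·(1 − 0.02426230)·64.7/37 = 0.0042255615.
County 3: Wₕ = 0.62051299; term = 0.62051299²·(1 − 0.23192217)·260.3/4410 = 0.017455913.
Sum = 0.041667148.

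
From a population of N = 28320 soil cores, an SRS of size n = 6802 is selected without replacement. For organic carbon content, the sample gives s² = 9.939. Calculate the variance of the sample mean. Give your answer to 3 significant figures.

0.00111

Under SRS without replacement, Var(ȳ) = (1 − f)·s²/n with f = n/N = 6802/28320 = 0.24018362.
Var(ȳ) = (1 − 0.24018362)·9.939/6802 = 0.75981638·0.0014611879 = 0.0011102345.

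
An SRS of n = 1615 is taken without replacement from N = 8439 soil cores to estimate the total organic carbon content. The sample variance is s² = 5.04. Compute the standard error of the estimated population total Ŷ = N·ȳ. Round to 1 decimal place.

Var(Ŷ) = N²·Var(ȳ) = N²·(1 − n/N)·s²/n.
f = 1615/8439 = 0.19137339; Var(ȳ) = 0.80862661·5.04/1615 = 0.0025235159.
Var(Ŷ) = 8439² · 0.0025235159 = 179716.53.
SE(Ŷ) = √(179716.53) = 423.9.

423.9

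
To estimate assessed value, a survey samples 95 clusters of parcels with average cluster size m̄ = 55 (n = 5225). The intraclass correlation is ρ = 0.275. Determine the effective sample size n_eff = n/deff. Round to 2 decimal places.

329.65

deff = 1 + (55 − 1)·0.275 = 1 + 14.85 = 15.85.
n_eff = 5225 / 15.85 = 329.65.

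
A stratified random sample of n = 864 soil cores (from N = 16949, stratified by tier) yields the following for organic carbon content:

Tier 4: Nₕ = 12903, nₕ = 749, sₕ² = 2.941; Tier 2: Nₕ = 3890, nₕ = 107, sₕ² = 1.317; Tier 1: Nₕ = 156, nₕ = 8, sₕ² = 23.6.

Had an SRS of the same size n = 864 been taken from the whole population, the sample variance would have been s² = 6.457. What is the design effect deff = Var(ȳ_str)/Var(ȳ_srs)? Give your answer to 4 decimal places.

0.4246

Var(ȳ_str) = Σ Wₕ²(1−fₕ)sₕ²/nₕ with Wₕ = Nₕ/16949:
  Tier 4: (12903/16949)²·(1−749/12903)·2.941/749 = 0.0021435567
  Tier 2: (3890/16949)²·(1−107/3890)·1.317/107 = 6.3052133 × 10^-4
  Tier 1: (156/16949)²·(1−8/156)·23.6/8 = 2.3709379 × 10^-4
  → Var(ȳ_str) = 0.0030111718.
Var(ȳ_srs) = (1 − 864/16949)·6.457/864 = 0.0070924132.
deff = 0.0030111718 / 0.0070924132 = 0.4246.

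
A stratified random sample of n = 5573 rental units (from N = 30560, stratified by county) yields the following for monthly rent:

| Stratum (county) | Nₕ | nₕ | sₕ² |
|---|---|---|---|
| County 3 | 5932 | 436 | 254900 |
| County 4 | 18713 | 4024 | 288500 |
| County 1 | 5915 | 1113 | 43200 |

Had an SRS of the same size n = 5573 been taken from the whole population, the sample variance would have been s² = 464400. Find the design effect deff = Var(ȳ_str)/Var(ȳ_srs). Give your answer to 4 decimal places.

Var(ȳ_str) = Σ Wₕ²(1−fₕ)sₕ²/nₕ with Wₕ = Nₕ/30560:
  County 3: (5932/30560)²·(1−436/5932)·254900/436 = 20.409131
  County 4: (18713/30560)²·(1−4024/18713)·288500/4024 = 21.101668
  County 1: (5915/30560)²·(1−1113/5915)·43200/1113 = 1.1804804
  → Var(ȳ_str) = 42.691279.
Var(ȳ_srs) = (1 − 5573/30560)·464400/5573 = 68.134008.
deff = 42.691279 / 68.134008 = 0.6266.

0.6266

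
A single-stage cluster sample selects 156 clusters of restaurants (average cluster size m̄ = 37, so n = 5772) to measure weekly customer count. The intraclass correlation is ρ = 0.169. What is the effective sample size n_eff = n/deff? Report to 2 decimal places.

deff = 1 + (37 − 1)·0.169 = 1 + 6.084 = 7.084.
n_eff = 5772 / 7.084 = 814.79.

814.79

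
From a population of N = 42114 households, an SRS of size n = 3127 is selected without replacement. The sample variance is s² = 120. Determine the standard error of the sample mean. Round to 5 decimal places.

Under SRS without replacement, Var(ȳ) = (1 − f)·s²/n with f = n/N = 3127/42114 = 0.07425084.
Var(ȳ) = (1 − 0.07425084)·120/3127 = 0.92574916·0.03837544 = 0.035526031.
SE(ȳ) = √(0.035526031) = 0.18848.

0.18848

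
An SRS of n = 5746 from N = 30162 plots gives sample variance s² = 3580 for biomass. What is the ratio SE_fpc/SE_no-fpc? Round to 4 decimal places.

0.8997

f = n/N = 5746/30162 = 0.19050461.
SE_no-fpc = √(s²/n) = 0.78933017; SE_fpc = √((1−f)s²/n) = 0.71017584.
Ratio = √(1−f) = 0.89971962.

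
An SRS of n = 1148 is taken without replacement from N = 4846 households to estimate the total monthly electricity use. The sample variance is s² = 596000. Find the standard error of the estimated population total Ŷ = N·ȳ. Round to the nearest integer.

96456

Var(Ŷ) = N²·Var(ȳ) = N²·(1 − n/N)·s²/n.
f = 1148/4846 = 0.23689641; Var(ȳ) = 0.76310359·596000/1148 = 396.17573.
Var(Ŷ) = 4846² · 396.17573 = 9.3036783 × 10^9.
SE(Ŷ) = √(9.3036783 × 10^9) = 96456.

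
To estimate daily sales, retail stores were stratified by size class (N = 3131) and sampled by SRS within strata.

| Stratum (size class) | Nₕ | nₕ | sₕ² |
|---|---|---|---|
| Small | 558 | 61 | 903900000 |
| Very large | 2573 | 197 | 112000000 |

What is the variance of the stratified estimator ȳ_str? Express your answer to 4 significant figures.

Var(ȳ_str) = Σₕ Wₕ²(1 − fₕ)sₕ²/nₕ with Wₕ = Nₕ/N, N = 3131.
Small: Wₕ = 0.17821782; term = 0.17821782²·(1 − 0.10931900)·903900000/61 = 419193.95.
Very large: Wₕ = 0.82178218; term = 0.82178218²·(1 − 0.07656432)·112000000/197 = 354545.42.
Sum = 773739.37.

773700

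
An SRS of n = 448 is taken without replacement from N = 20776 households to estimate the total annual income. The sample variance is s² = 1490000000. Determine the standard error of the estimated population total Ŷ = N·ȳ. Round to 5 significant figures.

3.7479 × 10^7

Var(Ŷ) = N²·Var(ȳ) = N²·(1 − n/N)·s²/n.
f = 448/20776 = 0.02156334; Var(ȳ) = 0.97843666·1490000000/448 = 3.2541755 × 10^6.
Var(Ŷ) = 20776² · (3.2541755 × 10^6) = 1.4046394 × 10^15.
SE(Ŷ) = √(1.4046394 × 10^15) = 3.7479 × 10^7.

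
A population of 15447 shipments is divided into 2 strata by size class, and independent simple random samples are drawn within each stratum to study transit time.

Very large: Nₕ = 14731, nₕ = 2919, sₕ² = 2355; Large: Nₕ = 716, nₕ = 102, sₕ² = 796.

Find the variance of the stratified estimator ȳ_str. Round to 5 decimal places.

Var(ȳ_str) = Σₕ Wₕ²(1 − fₕ)sₕ²/nₕ with Wₕ = Nₕ/N, N = 15447.
Very large: Wₕ = 0.95364796; term = 0.95364796²·(1 − 0.19815355)·2355/2919 = 0.58833433.
Large: Wₕ = 0.04635204; term = 0.04635204²·(1 − 0.14245810)·796/102 = 0.014378249.
Sum = 0.60271258.

0.60271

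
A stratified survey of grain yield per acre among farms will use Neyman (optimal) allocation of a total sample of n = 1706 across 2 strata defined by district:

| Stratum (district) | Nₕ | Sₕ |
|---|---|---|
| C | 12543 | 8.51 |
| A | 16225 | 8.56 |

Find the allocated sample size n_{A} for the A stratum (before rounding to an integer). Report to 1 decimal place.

964.6

Neyman allocation: nₕ = n·NₕSₕ / Σⱼ NⱼSⱼ.
Σ NⱼSⱼ = 12543·8.51 + 16225·8.56 = 245626.93.
n_{A} = 1706·16225·8.56 / 245626.93 = 964.6.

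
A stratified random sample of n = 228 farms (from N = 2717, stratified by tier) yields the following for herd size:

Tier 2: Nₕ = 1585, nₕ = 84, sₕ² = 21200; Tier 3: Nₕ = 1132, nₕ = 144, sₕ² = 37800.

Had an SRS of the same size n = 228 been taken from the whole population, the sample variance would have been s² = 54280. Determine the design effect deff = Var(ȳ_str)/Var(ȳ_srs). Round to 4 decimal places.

0.5553

Var(ȳ_str) = Σ Wₕ²(1−fₕ)sₕ²/nₕ with Wₕ = Nₕ/2717:
  Tier 2: (1585/2717)²·(1−84/1585)·21200/84 = 81.336833
  Tier 3: (1132/2717)²·(1−144/1132)·37800/144 = 39.7698
  → Var(ȳ_str) = 121.10663.
Var(ȳ_srs) = (1 − 228/2717)·54280/228 = 218.09226.
deff = 121.10663 / 218.09226 = 0.5553.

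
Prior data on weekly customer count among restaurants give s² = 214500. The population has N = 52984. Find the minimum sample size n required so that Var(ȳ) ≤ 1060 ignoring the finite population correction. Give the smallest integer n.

203

Without fpc, n₀ = s²/D = 214500/1060 = 202.3585.
Rounding up, n = 203.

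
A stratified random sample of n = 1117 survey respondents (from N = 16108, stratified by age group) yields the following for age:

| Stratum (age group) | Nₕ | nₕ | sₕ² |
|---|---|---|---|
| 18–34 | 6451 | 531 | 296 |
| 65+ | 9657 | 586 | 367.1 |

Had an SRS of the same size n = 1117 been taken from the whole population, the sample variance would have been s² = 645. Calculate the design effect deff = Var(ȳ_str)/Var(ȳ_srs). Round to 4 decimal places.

0.5462

Var(ȳ_str) = Σ Wₕ²(1−fₕ)sₕ²/nₕ with Wₕ = Nₕ/16108:
  18–34: (6451/16108)²·(1−531/6451)·296/531 = 0.082046998
  65+: (9657/16108)²·(1−586/9657)·367.1/586 = 0.2114954
  → Var(ȳ_str) = 0.2935424.
Var(ȳ_srs) = (1 − 1117/16108)·645/1117 = 0.53739736.
deff = 0.2935424 / 0.53739736 = 0.5462.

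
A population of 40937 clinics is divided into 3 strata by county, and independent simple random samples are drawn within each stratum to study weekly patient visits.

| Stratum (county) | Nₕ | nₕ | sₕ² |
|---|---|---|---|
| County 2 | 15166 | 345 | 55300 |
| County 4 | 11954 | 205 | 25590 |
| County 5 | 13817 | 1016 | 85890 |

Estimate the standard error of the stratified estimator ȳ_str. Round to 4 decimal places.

6.3940

Var(ȳ_str) = Σₕ Wₕ²(1 − fₕ)sₕ²/nₕ with Wₕ = Nₕ/N, N = 40937.
County 2: Wₕ = 0.37047170; term = 0.37047170²·(1 − 0.02274825)·55300/345 = 21.499213.
County 4: Wₕ = 0.29200967; term = 0.29200967²·(1 − 0.01714907)·25590/205 = 10.461611.
County 5: Wₕ = 0.33751863; term = 0.33751863²·(1 − 0.07353260)·85890/1016 = 8.9222528.
Sum = 40.883077.
SE = √(40.883077) = 6.3940.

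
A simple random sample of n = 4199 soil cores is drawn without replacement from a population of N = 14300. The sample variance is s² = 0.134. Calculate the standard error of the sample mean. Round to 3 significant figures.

0.00475

Under SRS without replacement, Var(ȳ) = (1 − f)·s²/n with f = n/N = 4199/14300 = 0.29363636.
Var(ȳ) = (1 − 0.29363636)·0.134/4199 = 0.70636364·3.191236 × 10^-5 = 2.2541731 × 10^-5.
SE(ȳ) = √(2.2541731 × 10^-5) = 0.00475.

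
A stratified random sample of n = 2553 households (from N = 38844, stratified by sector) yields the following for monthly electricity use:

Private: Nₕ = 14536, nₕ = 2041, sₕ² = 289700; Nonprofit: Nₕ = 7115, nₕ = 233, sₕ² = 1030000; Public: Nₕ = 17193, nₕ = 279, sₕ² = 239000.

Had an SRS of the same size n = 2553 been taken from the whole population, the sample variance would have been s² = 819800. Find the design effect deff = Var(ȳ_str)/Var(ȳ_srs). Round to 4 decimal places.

Var(ȳ_str) = Σ Wₕ²(1−fₕ)sₕ²/nₕ with Wₕ = Nₕ/38844:
  Private: (14536/38844)²·(1−2041/14536)·289700/2041 = 17.085936
  Nonprofit: (7115/38844)²·(1−233/7115)·1030000/233 = 143.45741
  Public: (17193/38844)²·(1−279/17193)·239000/279 = 165.09875
  → Var(ȳ_str) = 325.6421.
Var(ȳ_srs) = (1 − 2553/38844)·819800/2553 = 300.00748.
deff = 325.6421 / 300.00748 = 1.0854.

1.0854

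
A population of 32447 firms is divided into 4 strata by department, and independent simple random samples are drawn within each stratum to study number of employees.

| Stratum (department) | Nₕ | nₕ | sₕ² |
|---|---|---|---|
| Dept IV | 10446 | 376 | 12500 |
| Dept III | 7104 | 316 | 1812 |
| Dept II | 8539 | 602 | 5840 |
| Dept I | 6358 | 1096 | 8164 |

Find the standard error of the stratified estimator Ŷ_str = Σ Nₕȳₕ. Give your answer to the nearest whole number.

Var(Ŷ_str) = Σₕ Nₕ²(1 − fₕ)sₕ²/nₕ.
Dept IV: 10446²·(1 − 376/10446)·12500/376 = 3.4970485 × 10^9.
Dept III: 7104²·(1 − 316/7104)·1812/316 = 2.7651322 × 10^8.
Dept II: 8539²·(1 − 602/8539)·5840/602 = 6.5747577 × 10^8.
Dept I: 6358²·(1 − 1096/6358)·8164/1096 = 2.4920905 × 10^8.
Sum = 4.6802465 × 10^9.
SE = √(4.6802465 × 10^9) = 68412.

68412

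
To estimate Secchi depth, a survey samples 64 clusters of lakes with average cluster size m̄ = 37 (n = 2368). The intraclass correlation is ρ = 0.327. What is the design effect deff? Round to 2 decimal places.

12.77

deff = 1 + (37 − 1)·0.327 = 1 + 11.772 = 12.772.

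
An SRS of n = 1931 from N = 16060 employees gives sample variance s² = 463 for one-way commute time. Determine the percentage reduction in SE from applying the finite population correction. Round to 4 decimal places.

6.2043

f = n/N = 1931/16060 = 0.12023661.
SE_no-fpc = √(s²/n) = 0.48966533; SE_fpc = √((1−f)s²/n) = 0.45928504.
Ratio = √(1−f) = 0.93795703. Reduction = 100·(1 − 0.93795703) = 6.2043%.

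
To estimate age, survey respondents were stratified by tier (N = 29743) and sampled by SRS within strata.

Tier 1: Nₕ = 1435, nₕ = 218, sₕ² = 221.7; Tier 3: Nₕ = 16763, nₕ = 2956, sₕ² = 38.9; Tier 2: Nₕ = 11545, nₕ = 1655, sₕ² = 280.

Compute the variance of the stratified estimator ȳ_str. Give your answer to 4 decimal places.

0.0273

Var(ȳ_str) = Σₕ Wₕ²(1 − fₕ)sₕ²/nₕ with Wₕ = Nₕ/N, N = 29743.
Tier 1: Wₕ = 0.04824665; term = 0.04824665²·(1 − 0.15191638)·221.7/218 = 0.0020076229.
Tier 3: Wₕ = 0.56359480; term = 0.56359480²·(1 − 0.17634075)·38.9/2956 = 0.0034429182.
Tier 2: Wₕ = 0.38815856; term = 0.38815856²·(1 − 0.14335210)·280/1655 = 0.021836384.
Sum = 0.027286925.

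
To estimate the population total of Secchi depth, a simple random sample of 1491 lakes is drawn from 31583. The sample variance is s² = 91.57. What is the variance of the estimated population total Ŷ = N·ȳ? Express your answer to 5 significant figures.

Var(Ŷ) = N²·Var(ȳ) = N²·(1 − n/N)·s²/n.
f = 1491/31583 = 0.04720894; Var(ȳ) = 0.95279106·91.57/1491 = 0.058515813.
Var(Ŷ) = 31583² · 0.058515813 = 5.8368698 × 10^7.

5.8369 × 10^7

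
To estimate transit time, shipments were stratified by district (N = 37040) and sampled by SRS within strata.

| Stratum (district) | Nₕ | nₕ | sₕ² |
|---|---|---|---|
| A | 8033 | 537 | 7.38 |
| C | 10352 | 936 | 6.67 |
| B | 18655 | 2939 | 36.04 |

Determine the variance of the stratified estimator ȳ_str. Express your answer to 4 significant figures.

Var(ȳ_str) = Σₕ Wₕ²(1 − fₕ)sₕ²/nₕ with Wₕ = Nₕ/N, N = 37040.
A: Wₕ = 0.21687365; term = 0.21687365²·(1 − 0.06684925)·7.38/537 = 6.0318074 × 10^-4.
C: Wₕ = 0.27948164; term = 0.27948164²·(1 − 0.09041731)·6.67/936 = 5.0628929 × 10^-4.
B: Wₕ = 0.50364471; term = 0.50364471²·(1 − 0.15754489)·36.04/2939 = 0.002620478.
Sum = 0.003729948.

0.003730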